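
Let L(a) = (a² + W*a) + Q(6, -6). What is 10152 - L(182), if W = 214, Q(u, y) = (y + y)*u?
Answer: -61848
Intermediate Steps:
Q(u, y) = 2*u*y (Q(u, y) = (2*y)*u = 2*u*y)
L(a) = -72 + a² + 214*a (L(a) = (a² + 214*a) + 2*6*(-6) = (a² + 214*a) - 72 = -72 + a² + 214*a)
10152 - L(182) = 10152 - (-72 + 182² + 214*182) = 10152 - (-72 + 33124 + 38948) = 10152 - 1*72000 = 10152 - 72000 = -61848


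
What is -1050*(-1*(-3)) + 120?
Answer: -3030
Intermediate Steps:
-1050*(-1*(-3)) + 120 = -1050*3 + 120 = -30*105 + 120 = -3150 + 120 = -3030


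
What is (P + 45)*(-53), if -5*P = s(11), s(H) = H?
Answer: -11342/5 ≈ -2268.4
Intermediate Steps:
P = -11/5 (P = -1/5*11 = -11/5 ≈ -2.2000)
(P + 45)*(-53) = (-11/5 + 45)*(-53) = (214/5)*(-53) = -11342/5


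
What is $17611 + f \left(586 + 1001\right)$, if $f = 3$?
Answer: $22372$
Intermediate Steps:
$17611 + f \left(586 + 1001\right) = 17611 + 3 \left(586 + 1001\right) = 17611 + 3 \cdot 1587 = 17611 + 4761 = 22372$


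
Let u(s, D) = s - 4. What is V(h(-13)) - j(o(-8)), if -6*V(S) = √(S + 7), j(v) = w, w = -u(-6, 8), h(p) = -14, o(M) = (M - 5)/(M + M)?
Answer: -10 - I*√7/6 ≈ -10.0 - 0.44096*I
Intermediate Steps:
o(M) = (-5 + M)/(2*M) (o(M) = (-5 + M)/((2*M)) = (-5 + M)*(1/(2*M)) = (-5 + M)/(2*M))
u(s, D) = -4 + s
w = 10 (w = -(-4 - 6) = -1*(-10) = 10)
j(v) = 10
V(S) = -√(7 + S)/6 (V(S) = -√(S + 7)/6 = -√(7 + S)/6)
V(h(-13)) - j(o(-8)) = -√(7 - 14)/6 - 1*10 = -I*√7/6 - 10 = -10 - I*√7/6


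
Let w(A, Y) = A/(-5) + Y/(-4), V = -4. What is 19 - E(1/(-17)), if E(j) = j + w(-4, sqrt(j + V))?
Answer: 1552/85 + I*sqrt(1173)/68 ≈ 18.259 + 0.50366*I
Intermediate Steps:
w(A, Y) = -Y/4 - A/5 (w(A, Y) = A*(-1/5) + Y*(-1/4) = -A/5 - Y/4 = -Y/4 - A/5)
E(j) = 4/5 + j - sqrt(-4 + j)/4 (E(j) = j + (-sqrt(j - 4)/4 - 1/5*(-4)) = j + (-sqrt(-4 + j)/4 + 4/5) = j + (4/5 - sqrt(-4 + j)/4) = 4/5 + j - sqrt(-4 + j)/4)
19 - E(1/(-17)) = 19 - (4/5 + 1/(-17) - sqrt(-4 + 1/(-17))/4) = 19 - (4/5 - 1/17 - sqrt(-4 - 1/17)/4) = 19 - (4/5 - 1/17 - I*sqrt(1173)/68) = 19 - (63/85 - I*sqrt(1173)/68) = 19 + (-63/85 + I*sqrt(1173)/68) = 1552/85 + I*sqrt(1173)/68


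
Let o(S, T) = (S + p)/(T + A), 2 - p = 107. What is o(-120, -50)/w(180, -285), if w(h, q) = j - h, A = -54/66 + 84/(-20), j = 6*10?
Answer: -825/24208 ≈ -0.034080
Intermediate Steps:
p = -105 (p = 2 - 1*107 = 2 - 107 = -105)
j = 60
A = -276/55 (A = -54*1/66 + 84*(-1/20) = -9/11 - 21/5 = -276/55 ≈ -5.0182)
o(S, T) = (-105 + S)/(-276/55 + T) (o(S, T) = (S - 105)/(T - 276/55) = (-105 + S)/(-276/55 + T))
w(h, q) = 60 - h
o(-120, -50)/w(180, -285) = (55*(-105 - 120)/(-276 + 55*(-50)))/(60 - 1*180) = (55*(-225)/(-276 - 2750))/(60 - 180) = (55*(-225)/(-3026))/(-120) = (55*(-1/3026)*(-225))*(-1/120) = (12375/3026)*(-1/120) = -825/24208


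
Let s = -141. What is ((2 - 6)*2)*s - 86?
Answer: 1042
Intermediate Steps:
((2 - 6)*2)*s - 86 = ((2 - 6)*2)*(-141) - 86 = -4*2*(-141) - 86 = -8*(-141) - 86 = 1128 - 86 = 1042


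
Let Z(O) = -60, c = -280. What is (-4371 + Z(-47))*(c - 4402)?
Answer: 20745942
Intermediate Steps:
(-4371 + Z(-47))*(c - 4402) = (-4371 - 60)*(-280 - 4402) = -4431*(-4682) = 20745942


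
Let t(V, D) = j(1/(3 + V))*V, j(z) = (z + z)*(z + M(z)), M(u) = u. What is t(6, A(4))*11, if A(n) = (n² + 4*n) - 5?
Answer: 88/27 ≈ 3.2593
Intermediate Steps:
A(n) = -5 + n² + 4*n
j(z) = 4*z² (j(z) = (z + z)*(z + z) = (2*z)*(2*z) = 4*z²)
t(V, D) = 4*V/(3 + V)² (t(V, D) = (4*(1/(3 + V))²)*V = (4/(3 + V)²)*V = 4*V/(3 + V)²)
t(6, A(4))*11 = (4*6/(3 + 6)²)*11 = (4*6/9²)*11 = (4*6*(1/81))*11 = (8/27)*11 = 88/27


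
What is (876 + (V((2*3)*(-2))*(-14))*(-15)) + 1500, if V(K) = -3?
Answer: 1746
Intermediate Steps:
(876 + (V((2*3)*(-2))*(-14))*(-15)) + 1500 = (876 - 3*(-14)*(-15)) + 1500 = (876 + 42*(-15)) + 1500 = (876 - 630) + 1500 = 246 + 1500 = 1746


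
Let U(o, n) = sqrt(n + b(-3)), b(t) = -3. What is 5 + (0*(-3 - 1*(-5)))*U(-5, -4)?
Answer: 5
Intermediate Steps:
U(o, n) = sqrt(-3 + n) (U(o, n) = sqrt(n - 3) = sqrt(-3 + n))
5 + (0*(-3 - 1*(-5)))*U(-5, -4) = 5 + (0*(-3 - 1*(-5)))*sqrt(-3 - 4) = 5 + (0*(-3 + 5))*sqrt(-7) = 5 + (0*2)*(I*sqrt(7)) = 5 + 0*(I*sqrt(7)) = 5 + 0 = 5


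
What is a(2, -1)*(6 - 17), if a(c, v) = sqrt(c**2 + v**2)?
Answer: -11*sqrt(5) ≈ -24.597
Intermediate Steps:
a(2, -1)*(6 - 17) = sqrt(2**2 + (-1)**2)*(6 - 17) = sqrt(4 + 1)*(-11) = sqrt(5)*(-11) = -11*sqrt(5)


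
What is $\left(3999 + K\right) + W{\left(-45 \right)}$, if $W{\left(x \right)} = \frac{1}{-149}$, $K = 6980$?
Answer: $\frac{1635870}{149} \approx 10979.0$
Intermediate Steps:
$W{\left(x \right)} = - \frac{1}{149}$
$\left(3999 + K\right) + W{\left(-45 \right)} = \left(3999 + 6980\right) - \frac{1}{149} = 10979 - \frac{1}{149} = \frac{1635870}{149}$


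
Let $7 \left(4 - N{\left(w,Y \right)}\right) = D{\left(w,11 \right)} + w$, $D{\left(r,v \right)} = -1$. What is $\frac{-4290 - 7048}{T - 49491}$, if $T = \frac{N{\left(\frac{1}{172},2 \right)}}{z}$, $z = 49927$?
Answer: $\frac{681551080504}{2975008332041} \approx 0.22909$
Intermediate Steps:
$N{\left(w,Y \right)} = \frac{29}{7} - \frac{w}{7}$ ($N{\left(w,Y \right)} = 4 - \frac{-1 + w}{7} = 4 - \left(- \frac{1}{7} + \frac{w}{7}\right) = \frac{29}{7} - \frac{w}{7}$)
$T = \frac{4987}{60112108}$ ($T = \frac{\frac{29}{7} - \frac{1}{7 \cdot 172}}{49927} = \left(\frac{29}{7} - \frac{1}{1204}\right) \frac{1}{49927} = \frac{4987}{1204} \cdot \frac{1}{49927} = \frac{4987}{60112108} \approx 8.2962 \cdot 10^{-5}$)
$\frac{-4290 - 7048}{T - 49491} = \frac{-4290 - 7048}{\frac{4987}{60112108} - 49491} = - \frac{11338}{- \frac{2975008332041}{60112108}} = \left(-11338\right) \left(- \frac{60112108}{2975008332041}\right) = \frac{681551080504}{2975008332041}$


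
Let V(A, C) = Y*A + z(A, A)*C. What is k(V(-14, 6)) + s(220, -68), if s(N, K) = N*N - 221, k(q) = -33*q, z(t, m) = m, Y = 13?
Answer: 56957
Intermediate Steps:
V(A, C) = 13*A + A*C
s(N, K) = -221 + N² (s(N, K) = N² - 221 = -221 + N²)
k(V(-14, 6)) + s(220, -68) = -(-462)*(13 + 6) + (-221 + 220²) = -(-462)*19 + (-221 + 48400) = -33*(-266) + 48179 = 8778 + 48179 = 56957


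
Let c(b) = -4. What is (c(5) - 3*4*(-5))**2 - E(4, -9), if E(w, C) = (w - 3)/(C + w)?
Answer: 15681/5 ≈ 3136.2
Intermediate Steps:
E(w, C) = (-3 + w)/(C + w)
(c(5) - 3*4*(-5))**2 - E(4, -9) = (-4 - 3*4*(-5))**2 - (-3 + 4)/(-9 + 4) = (-4 - 12*(-5))**2 - 1/(-5) = (-4 + 60)**2 - (-1)/5 = 56**2 - 1*(-1/5) = 3136 + 1/5 = 15681/5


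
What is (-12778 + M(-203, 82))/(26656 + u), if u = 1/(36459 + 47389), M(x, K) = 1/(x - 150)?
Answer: -378207723480/788973458017 ≈ -0.47937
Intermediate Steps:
M(x, K) = 1/(-150 + x)
u = 1/83848 ≈ 1.1926e-5
(-12778 + M(-203, 82))/(26656 + u) = (-12778 + 1/(-150 - 203))/(26656 + 1/83848) = (-12778 + 1/(-353))/(2235052289/83848) = (-12778 - 1/353)*(83848/2235052289) = -4510635/353*83848/2235052289 = -378207723480/788973458017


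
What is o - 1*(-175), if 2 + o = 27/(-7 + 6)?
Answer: 146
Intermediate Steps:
o = -29 (o = -2 + 27/(-7 + 6) = -2 + 27/(-1) = -2 - 1*27 = -2 - 27 = -29)
o - 1*(-175) = -29 - 1*(-175) = -29 + 175 = 146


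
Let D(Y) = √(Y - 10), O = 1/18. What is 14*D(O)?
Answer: 7*I*√358/3 ≈ 44.149*I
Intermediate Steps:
O = 1/18 ≈ 0.055556
D(Y) = √(-10 + Y)
14*D(O) = 14*√(-10 + 1/18) = 14*√(-179/18) = 14*(I*√358/6) = 7*I*√358/3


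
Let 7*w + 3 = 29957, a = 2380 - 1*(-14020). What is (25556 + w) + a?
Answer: 323646/7 ≈ 46235.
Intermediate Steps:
a = 16400 (a = 2380 + 14020 = 16400)
w = 29954/7 (w = -3/7 + (⅐)*29957 = -3/7 + 29957/7 = 29954/7 ≈ 4279.1)
(25556 + w) + a = (25556 + 29954/7) + 16400 = 208846/7 + 16400 = 323646/7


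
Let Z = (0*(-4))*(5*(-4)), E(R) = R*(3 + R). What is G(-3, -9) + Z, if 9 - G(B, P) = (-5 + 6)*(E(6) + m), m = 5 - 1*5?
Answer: -45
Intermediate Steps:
m = 0 (m = 5 - 5 = 0)
G(B, P) = -45 (G(B, P) = 9 - (-5 + 6)*(6*(3 + 6) + 0) = 9 - (6*9 + 0) = 9 - (54 + 0) = 9 - 54 = -45)
Z = 0 (Z = 0*(-20) = 0)
G(-3, -9) + Z = -45 + 0 = -45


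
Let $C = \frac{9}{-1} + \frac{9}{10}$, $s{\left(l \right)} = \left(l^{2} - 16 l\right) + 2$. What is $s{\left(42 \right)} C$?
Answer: $- \frac{44307}{5} \approx -8861.4$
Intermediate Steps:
$s{\left(l \right)} = 2 + l^{2} - 16 l$
$C = - \frac{81}{10}$ ($C = 9 \left(-1\right) + 9 \cdot \frac{1}{10} = -9 + \frac{9}{10} = - \frac{81}{10} \approx -8.1$)
$s{\left(42 \right)} C = \left(2 + 42^{2} - 672\right) \left(- \frac{81}{10}\right) = \left(2 + 1764 - 672\right) \left(- \frac{81}{10}\right) = 1094 \left(- \frac{81}{10}\right) = - \frac{44307}{5}$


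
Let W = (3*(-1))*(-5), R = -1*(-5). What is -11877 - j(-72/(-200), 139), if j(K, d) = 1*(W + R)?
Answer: -11897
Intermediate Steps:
R = 5
W = 15 (W = -3*(-5) = 15)
j(K, d) = 20 (j(K, d) = 1*(15 + 5) = 1*20 = 20)
-11877 - j(-72/(-200), 139) = -11877 - 1*20 = -11877 - 20 = -11897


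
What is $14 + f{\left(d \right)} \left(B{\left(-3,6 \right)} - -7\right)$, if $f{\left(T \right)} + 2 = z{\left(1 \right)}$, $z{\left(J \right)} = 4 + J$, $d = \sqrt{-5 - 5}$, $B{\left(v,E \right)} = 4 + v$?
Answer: $38$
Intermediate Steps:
$d = i \sqrt{10}$ ($d = \sqrt{-10} = i \sqrt{10} \approx 3.1623 i$)
$f{\left(T \right)} = 3$ ($f{\left(T \right)} = -2 + \left(4 + 1\right) = -2 + 5 = 3$)
$14 + f{\left(d \right)} \left(B{\left(-3,6 \right)} - -7\right) = 14 + 3 \left(\left(4 - 3\right) - -7\right) = 14 + 3 \left(1 + 7\right) = 14 + 3 \cdot 8 = 14 + 24 = 38$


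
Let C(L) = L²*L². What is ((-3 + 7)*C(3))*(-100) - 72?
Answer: -32472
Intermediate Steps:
C(L) = L⁴
((-3 + 7)*C(3))*(-100) - 72 = ((-3 + 7)*3⁴)*(-100) - 72 = (4*81)*(-100) - 72 = 324*(-100) - 72 = -32400 - 72 = -32472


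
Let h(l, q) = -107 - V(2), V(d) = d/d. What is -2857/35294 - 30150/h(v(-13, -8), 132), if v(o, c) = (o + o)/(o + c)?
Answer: 14775077/52941 ≈ 279.09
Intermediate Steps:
V(d) = 1
v(o, c) = 2*o/(c + o) (v(o, c) = (2*o)/(c + o) = 2*o/(c + o))
h(l, q) = -108 (h(l, q) = -107 - 1*1 = -107 - 1 = -108)
-2857/35294 - 30150/h(v(-13, -8), 132) = -2857/35294 - 30150/(-108) = -2857*1/35294 - 30150*(-1/108) = -2857/35294 + 1675/6 = 14775077/52941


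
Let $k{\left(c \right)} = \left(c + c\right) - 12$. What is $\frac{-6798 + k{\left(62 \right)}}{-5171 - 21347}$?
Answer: $\frac{3343}{13259} \approx 0.25213$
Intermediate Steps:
$k{\left(c \right)} = -12 + 2 c$ ($k{\left(c \right)} = 2 c - 12 = -12 + 2 c$)
$\frac{-6798 + k{\left(62 \right)}}{-5171 - 21347} = \frac{-6798 + \left(-12 + 2 \cdot 62\right)}{-5171 - 21347} = \frac{-6798 + \left(-12 + 124\right)}{-26518} = \left(-6798 + 112\right) \left(- \frac{1}{26518}\right) = \left(-6686\right) \left(- \frac{1}{26518}\right) = \frac{3343}{13259}$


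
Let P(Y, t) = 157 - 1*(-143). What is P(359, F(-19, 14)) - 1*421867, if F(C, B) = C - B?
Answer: -421567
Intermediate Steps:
P(Y, t) = 300 (P(Y, t) = 157 + 143 = 300)
P(359, F(-19, 14)) - 1*421867 = 300 - 1*421867 = 300 - 421867 = -421567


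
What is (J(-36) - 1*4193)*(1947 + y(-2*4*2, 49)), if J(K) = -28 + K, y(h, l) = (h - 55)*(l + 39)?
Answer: 18309357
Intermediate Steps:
y(h, l) = (-55 + h)*(39 + l)
(J(-36) - 1*4193)*(1947 + y(-2*4*2, 49)) = ((-28 - 36) - 1*4193)*(1947 + (-2145 - 55*49 + 39*(-2*4*2) + (-2*4*2)*49)) = (-64 - 4193)*(1947 + (-2145 - 2695 + 39*(-8*2) - 8*2*49)) = -4257*(1947 + (-2145 - 2695 + 39*(-16) - 16*49)) = -4257*(1947 + (-2145 - 2695 - 624 - 784)) = -4257*(1947 - 6248) = -4257*(-4301) = 18309357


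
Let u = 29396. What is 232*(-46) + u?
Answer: 18724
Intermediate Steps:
232*(-46) + u = 232*(-46) + 29396 = -10672 + 29396 = 18724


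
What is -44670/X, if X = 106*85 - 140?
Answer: -4467/887 ≈ -5.0361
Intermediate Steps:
X = 8870 (X = 9010 - 140 = 8870)
-44670/X = -44670/8870 = -44670*1/8870 = -4467/887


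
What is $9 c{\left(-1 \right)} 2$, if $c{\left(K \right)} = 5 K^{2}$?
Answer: $90$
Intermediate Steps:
$9 c{\left(-1 \right)} 2 = 9 \cdot 5 \left(-1\right)^{2} \cdot 2 = 9 \cdot 5 \cdot 1 \cdot 2 = 9 \cdot 5 \cdot 2 = 45 \cdot 2 = 90$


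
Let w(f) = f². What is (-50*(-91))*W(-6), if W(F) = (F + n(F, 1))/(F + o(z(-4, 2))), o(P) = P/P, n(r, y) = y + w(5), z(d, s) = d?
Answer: -18200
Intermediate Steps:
n(r, y) = 25 + y (n(r, y) = y + 5² = y + 25 = 25 + y)
o(P) = 1
W(F) = (26 + F)/(1 + F) (W(F) = (F + (25 + 1))/(F + 1) = (F + 26)/(1 + F) = (26 + F)/(1 + F))
(-50*(-91))*W(-6) = (-50*(-91))*((26 - 6)/(1 - 6)) = 4550*(20/(-5)) = 4550*(-⅕*20) = 4550*(-4) = -18200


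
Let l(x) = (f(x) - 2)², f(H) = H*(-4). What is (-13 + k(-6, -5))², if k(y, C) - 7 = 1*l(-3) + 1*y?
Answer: 7744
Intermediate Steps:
f(H) = -4*H
l(x) = (-2 - 4*x)² (l(x) = (-4*x - 2)² = (-2 - 4*x)²)
k(y, C) = 107 + y (k(y, C) = 7 + (1*(4*(1 + 2*(-3))²) + 1*y) = 7 + (1*(4*(1 - 6)²) + y) = 7 + (1*(4*(-5)²) + y) = 7 + (1*(4*25) + y) = 7 + (1*100 + y) = 7 + (100 + y) = 107 + y)
(-13 + k(-6, -5))² = (-13 + (107 - 6))² = (-13 + 101)² = 88² = 7744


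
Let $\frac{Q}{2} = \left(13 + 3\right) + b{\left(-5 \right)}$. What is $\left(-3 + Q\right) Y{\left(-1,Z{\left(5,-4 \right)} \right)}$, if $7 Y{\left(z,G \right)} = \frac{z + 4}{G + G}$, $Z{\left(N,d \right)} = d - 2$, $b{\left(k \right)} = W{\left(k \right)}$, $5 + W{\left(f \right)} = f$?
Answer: $- \frac{9}{28} \approx -0.32143$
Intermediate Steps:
$W{\left(f \right)} = -5 + f$
$b{\left(k \right)} = -5 + k$
$Z{\left(N,d \right)} = -2 + d$
$Y{\left(z,G \right)} = \frac{4 + z}{14 G}$ ($Y{\left(z,G \right)} = \frac{\left(z + 4\right) \frac{1}{G + G}}{7} = \frac{\left(4 + z\right) \frac{1}{2 G}}{7} = \frac{\frac{1}{2} \frac{1}{G} \left(4 + z\right)}{7} = \frac{4 + z}{14 G}$)
$Q = 12$ ($Q = 2 \left(\left(13 + 3\right) - 10\right) = 2 \left(16 - 10\right) = 2 \cdot 6 = 12$)
$\left(-3 + Q\right) Y{\left(-1,Z{\left(5,-4 \right)} \right)} = \left(-3 + 12\right) \frac{4 - 1}{14 \left(-2 - 4\right)} = 9 \cdot \frac{1}{14} \frac{1}{-6} \cdot 3 = 9 \cdot \frac{1}{14} \left(- \frac{1}{6}\right) 3 = 9 \left(- \frac{1}{28}\right) = - \frac{9}{28}$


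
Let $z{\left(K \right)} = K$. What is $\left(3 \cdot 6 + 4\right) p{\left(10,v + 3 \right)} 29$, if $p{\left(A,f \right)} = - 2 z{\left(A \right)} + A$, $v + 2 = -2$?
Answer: $-6380$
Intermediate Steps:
$v = -4$ ($v = -2 - 2 = -4$)
$p{\left(A,f \right)} = - A$ ($p{\left(A,f \right)} = - 2 A + A = - A$)
$\left(3 \cdot 6 + 4\right) p{\left(10,v + 3 \right)} 29 = \left(3 \cdot 6 + 4\right) \left(\left(-1\right) 10\right) 29 = \left(18 + 4\right) \left(-10\right) 29 = 22 \left(-10\right) 29 = \left(-220\right) 29 = -6380$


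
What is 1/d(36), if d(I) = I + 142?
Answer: 1/178 ≈ 0.0056180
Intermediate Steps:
d(I) = 142 + I
1/d(36) = 1/(142 + 36) = 1/178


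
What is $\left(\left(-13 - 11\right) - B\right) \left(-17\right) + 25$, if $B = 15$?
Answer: $688$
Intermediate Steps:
$\left(\left(-13 - 11\right) - B\right) \left(-17\right) + 25 = \left(\left(-13 - 11\right) - 15\right) \left(-17\right) + 25 = \left(-24 - 15\right) \left(-17\right) + 25 = \left(-39\right) \left(-17\right) + 25 = 663 + 25 = 688$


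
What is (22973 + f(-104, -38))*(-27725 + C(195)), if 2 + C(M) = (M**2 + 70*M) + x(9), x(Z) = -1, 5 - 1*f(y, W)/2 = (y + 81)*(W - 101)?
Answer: 397256783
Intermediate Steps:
f(y, W) = 10 - 2*(-101 + W)*(81 + y) (f(y, W) = 10 - 2*(y + 81)*(W - 101) = 10 - 2*(81 + y)*(-101 + W) = 10 - 2*(-101 + W)*(81 + y))
C(M) = -3 + M**2 + 70*M (C(M) = -2 + ((M**2 + 70*M) - 1) = -2 + (-1 + M**2 + 70*M) = -3 + M**2 + 70*M)
(22973 + f(-104, -38))*(-27725 + C(195)) = (22973 + (16372 - 162*(-38) + 202*(-104) - 2*(-38)*(-104)))*(-27725 + (-3 + 195**2 + 70*195)) = (22973 + (16372 + 6156 - 21008 - 7904))*(-27725 + (-3 + 38025 + 13650)) = (22973 - 6384)*(-27725 + 51672) = 16589*23947 = 397256783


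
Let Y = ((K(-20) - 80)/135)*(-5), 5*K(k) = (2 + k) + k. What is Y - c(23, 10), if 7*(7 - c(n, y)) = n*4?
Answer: 2957/315 ≈ 9.3873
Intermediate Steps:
K(k) = 2/5 + 2*k/5 (K(k) = ((2 + k) + k)/5 = (2 + 2*k)/5 = 2/5 + 2*k/5)
c(n, y) = 7 - 4*n/7 (c(n, y) = 7 - n*4/7 = 7 - 4*n/7)
Y = 146/45 (Y = (((2/5 + (2/5)*(-20)) - 80)/135)*(-5) = (((2/5 - 8) - 80)*(1/135))*(-5) = ((-38/5 - 80)*(1/135))*(-5) = -438/5*1/135*(-5) = -146/225*(-5) = 146/45 ≈ 3.2444)
Y - c(23, 10) = 146/45 - (7 - 4/7*23) = 146/45 - (7 - 92/7) = 146/45 - 1*(-43/7) = 146/45 + 43/7 = 2957/315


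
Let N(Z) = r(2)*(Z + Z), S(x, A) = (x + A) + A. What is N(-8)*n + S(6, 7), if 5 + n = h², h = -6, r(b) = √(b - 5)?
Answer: 20 - 496*I*√3 ≈ 20.0 - 859.1*I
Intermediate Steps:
r(b) = √(-5 + b)
S(x, A) = x + 2*A (S(x, A) = (A + x) + A = x + 2*A)
n = 31 (n = -5 + (-6)² = -5 + 36 = 31)
N(Z) = 2*I*Z*√3 (N(Z) = √(-5 + 2)*(Z + Z) = √(-3)*(2*Z) = (I*√3)*(2*Z) = 2*I*Z*√3)
N(-8)*n + S(6, 7) = (2*I*(-8)*√3)*31 + (6 + 2*7) = -16*I*√3*31 + (6 + 14) = -496*I*√3 + 20 = 20 - 496*I*√3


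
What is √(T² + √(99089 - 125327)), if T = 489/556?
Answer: √(239121 + 309136*I*√26238)/556 ≈ 9.021 + 8.978*I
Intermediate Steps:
T = 489/556 (T = 489*(1/556) = 489/556 ≈ 0.87950)
√(T² + √(99089 - 125327)) = √((489/556)² + √(99089 - 125327)) = √(239121/309136 + √(-26238)) = √(239121/309136 + I*√26238)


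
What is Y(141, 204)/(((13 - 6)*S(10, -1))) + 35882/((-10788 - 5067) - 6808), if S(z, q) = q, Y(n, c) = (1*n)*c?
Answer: -652129706/158641 ≈ -4110.7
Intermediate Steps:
Y(n, c) = c*n (Y(n, c) = n*c = c*n)
Y(141, 204)/(((13 - 6)*S(10, -1))) + 35882/((-10788 - 5067) - 6808) = (204*141)/(((13 - 6)*(-1))) + 35882/((-10788 - 5067) - 6808) = 28764/((7*(-1))) + 35882/(-15855 - 6808) = 28764/(-7) + 35882/(-22663) = 28764*(-⅐) + 35882*(-1/22663) = -28764/7 - 35882/22663 = -652129706/158641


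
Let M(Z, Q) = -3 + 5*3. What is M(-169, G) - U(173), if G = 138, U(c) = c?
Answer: -161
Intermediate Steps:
M(Z, Q) = 12 (M(Z, Q) = -3 + 15 = 12)
M(-169, G) - U(173) = 12 - 1*173 = 12 - 173 = -161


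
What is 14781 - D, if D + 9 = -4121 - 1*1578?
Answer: 20489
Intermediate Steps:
D = -5708 (D = -9 + (-4121 - 1*1578) = -9 + (-4121 - 1578) = -9 - 5699 = -5708)
14781 - D = 14781 - 1*(-5708) = 14781 + 5708 = 20489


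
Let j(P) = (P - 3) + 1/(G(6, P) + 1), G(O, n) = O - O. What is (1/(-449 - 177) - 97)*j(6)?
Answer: -121446/313 ≈ -388.01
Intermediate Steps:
G(O, n) = 0
j(P) = -2 + P (j(P) = (P - 3) + 1/(0 + 1) = (-3 + P) + 1/1 = (-3 + P) + 1 = -2 + P)
(1/(-449 - 177) - 97)*j(6) = (1/(-449 - 177) - 97)*(-2 + 6) = (1/(-626) - 97)*4 = (-1/626 - 97)*4 = -60723/626*4 = -121446/313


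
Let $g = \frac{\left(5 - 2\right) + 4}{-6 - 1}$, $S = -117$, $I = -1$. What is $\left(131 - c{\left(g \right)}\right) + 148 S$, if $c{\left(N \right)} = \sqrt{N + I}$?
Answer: $-17185 - i \sqrt{2} \approx -17185.0 - 1.4142 i$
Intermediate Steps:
$g = -1$ ($g = \frac{3 + 4}{-7} = 7 \left(- \frac{1}{7}\right) = -1$)
$c{\left(N \right)} = \sqrt{-1 + N}$ ($c{\left(N \right)} = \sqrt{N - 1} = \sqrt{-1 + N}$)
$\left(131 - c{\left(g \right)}\right) + 148 S = \left(131 - \sqrt{-1 - 1}\right) + 148 \left(-117\right) = \left(131 - \sqrt{-2}\right) - 17316 = \left(131 - i \sqrt{2}\right) - 17316 = -17185 - i \sqrt{2}$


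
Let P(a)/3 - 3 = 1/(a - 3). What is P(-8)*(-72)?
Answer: -6912/11 ≈ -628.36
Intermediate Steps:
P(a) = 9 + 3/(-3 + a) (P(a) = 9 + 3/(a - 3) = 9 + 3/(-3 + a))
P(-8)*(-72) = (3*(-8 + 3*(-8))/(-3 - 8))*(-72) = (3*(-8 - 24)/(-11))*(-72) = (3*(-1/11)*(-32))*(-72) = (96/11)*(-72) = -6912/11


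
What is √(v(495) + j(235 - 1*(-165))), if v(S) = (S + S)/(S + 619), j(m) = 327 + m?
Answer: √225826738/557 ≈ 26.979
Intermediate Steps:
v(S) = 2*S/(619 + S) (v(S) = (2*S)/(619 + S) = 2*S/(619 + S))
√(v(495) + j(235 - 1*(-165))) = √(2*495/(619 + 495) + (327 + (235 - 1*(-165)))) = √(2*495/1114 + (327 + (235 + 165))) = √(2*495*(1/1114) + (327 + 400)) = √(495/557 + 727) = √(405434/557) = √225826738/557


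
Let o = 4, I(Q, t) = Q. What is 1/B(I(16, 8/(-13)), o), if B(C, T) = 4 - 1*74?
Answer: -1/70 ≈ -0.014286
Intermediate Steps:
B(C, T) = -70 (B(C, T) = 4 - 74 = -70)
1/B(I(16, 8/(-13)), o) = 1/(-70) = -1/70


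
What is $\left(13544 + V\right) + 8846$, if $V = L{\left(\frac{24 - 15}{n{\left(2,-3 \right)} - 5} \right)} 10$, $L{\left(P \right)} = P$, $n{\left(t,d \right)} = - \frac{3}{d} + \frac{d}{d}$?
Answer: $22360$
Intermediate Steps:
$n{\left(t,d \right)} = 1 - \frac{3}{d}$ ($n{\left(t,d \right)} = - \frac{3}{d} + 1 = 1 - \frac{3}{d}$)
$V = -30$ ($V = \frac{24 - 15}{\frac{-3 - 3}{-3} - 5} \cdot 10 = \frac{24 - 15}{\left(- \frac{1}{3}\right) \left(-6\right) - 5} \cdot 10 = \frac{9}{2 - 5} \cdot 10 = \frac{9}{-3} \cdot 10 = 9 \left(- \frac{1}{3}\right) 10 = \left(-3\right) 10 = -30$)
$\left(13544 + V\right) + 8846 = \left(13544 - 30\right) + 8846 = 13514 + 8846 = 22360$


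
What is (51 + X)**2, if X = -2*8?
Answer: 1225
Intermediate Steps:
X = -16
(51 + X)**2 = (51 - 16)**2 = 35**2 = 1225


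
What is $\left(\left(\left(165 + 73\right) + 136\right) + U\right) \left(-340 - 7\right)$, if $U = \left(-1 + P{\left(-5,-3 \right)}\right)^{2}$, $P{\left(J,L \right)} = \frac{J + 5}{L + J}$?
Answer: $-130125$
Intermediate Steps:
$P{\left(J,L \right)} = \frac{5 + J}{J + L}$
$U = 1$ ($U = \left(-1 + \frac{5 - 5}{-5 - 3}\right)^{2} = \left(-1 + \frac{1}{-8} \cdot 0\right)^{2} = \left(-1 - 0\right)^{2} = \left(-1 + 0\right)^{2} = \left(-1\right)^{2} = 1$)
$\left(\left(\left(165 + 73\right) + 136\right) + U\right) \left(-340 - 7\right) = \left(\left(\left(165 + 73\right) + 136\right) + 1\right) \left(-340 - 7\right) = \left(\left(238 + 136\right) + 1\right) \left(-347\right) = \left(374 + 1\right) \left(-347\right) = 375 \left(-347\right) = -130125$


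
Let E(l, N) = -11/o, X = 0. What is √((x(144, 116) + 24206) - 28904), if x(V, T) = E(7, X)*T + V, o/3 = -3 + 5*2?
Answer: I*√2035110/21 ≈ 67.932*I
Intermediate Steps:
o = 21 (o = 3*(-3 + 5*2) = 3*(-3 + 10) = 3*7 = 21)
E(l, N) = -11/21
x(V, T) = V - 11*T/21 (x(V, T) = -11*T/21 + V = V - 11*T/21)
√((x(144, 116) + 24206) - 28904) = √(((144 - 11/21*116) + 24206) - 28904) = √(((144 - 1276/21) + 24206) - 28904) = √((1748/21 + 24206) - 28904) = √(510074/21 - 28904) = √(-96910/21) = I*√2035110/21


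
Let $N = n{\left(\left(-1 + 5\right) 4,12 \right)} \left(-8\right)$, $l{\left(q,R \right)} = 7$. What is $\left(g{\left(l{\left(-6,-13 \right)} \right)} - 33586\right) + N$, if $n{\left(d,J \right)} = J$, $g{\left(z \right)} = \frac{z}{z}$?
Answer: $-33681$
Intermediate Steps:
$g{\left(z \right)} = 1$
$N = -96$ ($N = 12 \left(-8\right) = -96$)
$\left(g{\left(l{\left(-6,-13 \right)} \right)} - 33586\right) + N = \left(1 - 33586\right) - 96 = -33585 - 96 = -33681$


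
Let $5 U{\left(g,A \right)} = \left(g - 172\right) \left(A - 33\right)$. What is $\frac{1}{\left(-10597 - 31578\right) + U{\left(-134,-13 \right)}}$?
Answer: $- \frac{5}{196799} \approx -2.5407 \cdot 10^{-5}$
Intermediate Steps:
$U{\left(g,A \right)} = \frac{\left(-172 + g\right) \left(-33 + A\right)}{5}$ ($U{\left(g,A \right)} = \frac{\left(g - 172\right) \left(A - 33\right)}{5} = \frac{\left(-172 + g\right) \left(-33 + A\right)}{5}$)
$\frac{1}{\left(-10597 - 31578\right) + U{\left(-134,-13 \right)}} = \frac{1}{\left(-10597 - 31578\right) + \left(\frac{5676}{5} - - \frac{2236}{5} - - \frac{4422}{5} + \frac{1}{5} \left(-13\right) \left(-134\right)\right)} = \frac{1}{-42175 + \left(\frac{5676}{5} + \frac{2236}{5} + \frac{4422}{5} + \frac{1742}{5}\right)} = \frac{1}{-42175 + \frac{14076}{5}} = \frac{1}{- \frac{196799}{5}} = - \frac{5}{196799}$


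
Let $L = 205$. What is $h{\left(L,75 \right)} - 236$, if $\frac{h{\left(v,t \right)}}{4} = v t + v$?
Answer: $62084$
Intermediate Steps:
$h{\left(v,t \right)} = 4 v + 4 t v$ ($h{\left(v,t \right)} = 4 \left(v t + v\right) = 4 \left(t v + v\right) = 4 \left(v + t v\right) = 4 v + 4 t v$)
$h{\left(L,75 \right)} - 236 = 4 \cdot 205 \left(1 + 75\right) - 236 = 4 \cdot 205 \cdot 76 - 236 = 62320 - 236 = 62084$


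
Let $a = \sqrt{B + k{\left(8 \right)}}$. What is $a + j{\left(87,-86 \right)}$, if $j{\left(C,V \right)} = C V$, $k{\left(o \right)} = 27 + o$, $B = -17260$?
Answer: $-7482 + 5 i \sqrt{689} \approx -7482.0 + 131.24 i$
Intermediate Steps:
$a = 5 i \sqrt{689}$ ($a = \sqrt{-17260 + \left(27 + 8\right)} = \sqrt{-17260 + 35} = \sqrt{-17225} = 5 i \sqrt{689} \approx 131.24 i$)
$a + j{\left(87,-86 \right)} = 5 i \sqrt{689} + 87 \left(-86\right) = 5 i \sqrt{689} - 7482 = -7482 + 5 i \sqrt{689}$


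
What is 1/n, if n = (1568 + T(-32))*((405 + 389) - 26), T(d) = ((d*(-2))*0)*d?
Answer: 1/1204224 ≈ 8.3041e-7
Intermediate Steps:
T(d) = 0 (T(d) = (-2*d*0)*d = 0*d = 0)
n = 1204224 (n = (1568 + 0)*((405 + 389) - 26) = 1568*(794 - 26) = 1568*768 = 1204224)
1/n = 1/1204224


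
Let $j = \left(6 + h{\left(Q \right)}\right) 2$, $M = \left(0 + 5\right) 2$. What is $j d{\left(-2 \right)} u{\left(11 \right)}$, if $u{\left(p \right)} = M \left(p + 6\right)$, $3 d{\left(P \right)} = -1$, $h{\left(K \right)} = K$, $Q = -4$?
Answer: $- \frac{680}{3} \approx -226.67$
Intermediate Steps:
$d{\left(P \right)} = - \frac{1}{3}$ ($d{\left(P \right)} = \frac{1}{3} \left(-1\right) = - \frac{1}{3}$)
$M = 10$ ($M = 5 \cdot 2 = 10$)
$j = 4$ ($j = \left(6 - 4\right) 2 = 2 \cdot 2 = 4$)
$u{\left(p \right)} = 60 + 10 p$ ($u{\left(p \right)} = 10 \left(p + 6\right) = 10 \left(6 + p\right) = 60 + 10 p$)
$j d{\left(-2 \right)} u{\left(11 \right)} = 4 \left(- \frac{1}{3}\right) \left(60 + 10 \cdot 11\right) = - \frac{4 \left(60 + 110\right)}{3} = \left(- \frac{4}{3}\right) 170 = - \frac{680}{3}$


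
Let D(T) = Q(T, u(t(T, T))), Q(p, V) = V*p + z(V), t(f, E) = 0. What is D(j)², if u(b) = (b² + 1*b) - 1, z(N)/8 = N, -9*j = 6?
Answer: 484/9 ≈ 53.778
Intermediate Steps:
j = -⅔ (j = -⅑*6 = -⅔ ≈ -0.66667)
z(N) = 8*N
u(b) = -1 + b + b² (u(b) = (b² + b) - 1 = (b + b²) - 1 = -1 + b + b²)
Q(p, V) = 8*V + V*p (Q(p, V) = V*p + 8*V = 8*V + V*p)
D(T) = -8 - T (D(T) = (-1 + 0 + 0²)*(8 + T) = (-1 + 0 + 0)*(8 + T) = -(8 + T) = -8 - T)
D(j)² = (-8 - 1*(-⅔))² = (-8 + ⅔)² = (-22/3)² = 484/9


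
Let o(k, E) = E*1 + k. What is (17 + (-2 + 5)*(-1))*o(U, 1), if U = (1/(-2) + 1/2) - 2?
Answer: -14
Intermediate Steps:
U = -2 (U = (1*(-1/2) + 1*(1/2)) - 2 = (-1/2 + 1/2) - 2 = 0 - 2 = -2)
o(k, E) = E + k
(17 + (-2 + 5)*(-1))*o(U, 1) = (17 + (-2 + 5)*(-1))*(1 - 2) = (17 + 3*(-1))*(-1) = (17 - 3)*(-1) = 14*(-1) = -14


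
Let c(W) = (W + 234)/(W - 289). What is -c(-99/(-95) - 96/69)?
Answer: 510527/632228 ≈ 0.80750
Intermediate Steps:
c(W) = (234 + W)/(-289 + W)
-c(-99/(-95) - 96/69) = -(234 + (-99/(-95) - 96/69))/(-289 + (-99/(-95) - 96/69)) = -(234 + (-99*(-1/95) - 96*1/69))/(-289 + (-99*(-1/95) - 96*1/69)) = -(234 + (99/95 - 32/23))/(-289 + (99/95 - 32/23)) = -(234 - 763/2185)/(-289 - 763/2185) = -510527/((-632228/2185)*2185) = -(-2185)*510527/(632228*2185) = -1*(-510527/632228) = 510527/632228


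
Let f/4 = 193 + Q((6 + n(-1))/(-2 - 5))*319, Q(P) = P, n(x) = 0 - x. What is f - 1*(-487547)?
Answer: 487043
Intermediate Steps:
n(x) = -x
f = -504 (f = 4*(193 + ((6 - 1*(-1))/(-2 - 5))*319) = 4*(193 + ((6 + 1)/(-7))*319) = 4*(193 + (7*(-⅐))*319) = 4*(193 - 1*319) = 4*(193 - 319) = 4*(-126) = -504)
f - 1*(-487547) = -504 - 1*(-487547) = -504 + 487547 = 487043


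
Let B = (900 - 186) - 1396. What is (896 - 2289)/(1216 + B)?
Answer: -1393/534 ≈ -2.6086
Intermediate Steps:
B = -682 (B = 714 - 1396 = -682)
(896 - 2289)/(1216 + B) = (896 - 2289)/(1216 - 682) = -1393/534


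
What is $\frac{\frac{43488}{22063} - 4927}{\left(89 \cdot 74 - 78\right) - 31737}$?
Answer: $\frac{108660913}{556627427} \approx 0.19521$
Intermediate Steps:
$\frac{\frac{43488}{22063} - 4927}{\left(89 \cdot 74 - 78\right) - 31737} = \frac{43488 \cdot \frac{1}{22063} - 4927}{\left(6586 - 78\right) - 31737} = \frac{\frac{43488}{22063} - 4927}{6508 - 31737} = - \frac{108660913}{22063 \left(-25229\right)} = \left(- \frac{108660913}{22063}\right) \left(- \frac{1}{25229}\right) = \frac{108660913}{556627427}$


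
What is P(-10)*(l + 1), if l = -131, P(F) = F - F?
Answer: 0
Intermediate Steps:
P(F) = 0
P(-10)*(l + 1) = 0*(-131 + 1) = 0*(-130) = 0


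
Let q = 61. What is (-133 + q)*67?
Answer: -4824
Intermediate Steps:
(-133 + q)*67 = (-133 + 61)*67 = -72*67 = -4824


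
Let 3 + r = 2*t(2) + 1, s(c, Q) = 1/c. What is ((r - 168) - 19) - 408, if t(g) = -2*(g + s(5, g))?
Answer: -3029/5 ≈ -605.80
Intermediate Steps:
t(g) = -2/5 - 2*g (t(g) = -2*(g + 1/5) = -2*(1/5 + g) = -2/5 - 2*g)
r = -54/5 (r = -3 + (2*(-2/5 - 2*2) + 1) = -3 + (2*(-2/5 - 4) + 1) = -3 + (2*(-22/5) + 1) = -3 + (-44/5 + 1) = -3 - 39/5 = -54/5 ≈ -10.800)
((r - 168) - 19) - 408 = ((-54/5 - 168) - 19) - 408 = (-894/5 - 19) - 408 = -989/5 - 408 = -3029/5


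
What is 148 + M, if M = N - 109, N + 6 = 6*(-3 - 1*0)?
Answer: 15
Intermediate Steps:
N = -24 (N = -6 + 6*(-3 - 1*0) = -6 + 6*(-3 + 0) = -6 + 6*(-3) = -6 - 18 = -24)
M = -133 (M = -24 - 109 = -133)
148 + M = 148 - 133 = 15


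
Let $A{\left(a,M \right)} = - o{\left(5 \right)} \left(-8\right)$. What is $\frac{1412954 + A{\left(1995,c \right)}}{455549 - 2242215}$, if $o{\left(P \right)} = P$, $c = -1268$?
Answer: $- \frac{706497}{893333} \approx -0.79086$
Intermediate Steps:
$A{\left(a,M \right)} = 40$ ($A{\left(a,M \right)} = \left(-1\right) 5 \left(-8\right) = \left(-5\right) \left(-8\right) = 40$)
$\frac{1412954 + A{\left(1995,c \right)}}{455549 - 2242215} = \frac{1412954 + 40}{455549 - 2242215} = \frac{1412994}{455549 - 2242215} = \frac{1412994}{-1786666} = 1412994 \left(- \frac{1}{1786666}\right) = - \frac{706497}{893333}$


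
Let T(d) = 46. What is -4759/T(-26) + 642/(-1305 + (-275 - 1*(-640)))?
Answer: -562874/5405 ≈ -104.14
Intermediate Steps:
-4759/T(-26) + 642/(-1305 + (-275 - 1*(-640))) = -4759/46 + 642/(-1305 + (-275 - 1*(-640))) = -4759*1/46 + 642/(-1305 + (-275 + 640)) = -4759/46 + 642/(-1305 + 365) = -4759/46 + 642/(-940) = -4759/46 + 642*(-1/940) = -4759/46 - 321/470 = -562874/5405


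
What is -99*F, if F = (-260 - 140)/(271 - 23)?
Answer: 4950/31 ≈ 159.68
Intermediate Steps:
F = -50/31 (F = -400/248 = -400*1/248 = -50/31 ≈ -1.6129)
-99*F = -99*(-50/31) = 4950/31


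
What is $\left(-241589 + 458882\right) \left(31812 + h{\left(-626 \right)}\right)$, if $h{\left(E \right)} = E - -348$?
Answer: $6852117462$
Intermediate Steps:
$h{\left(E \right)} = 348 + E$ ($h{\left(E \right)} = E + 348 = 348 + E$)
$\left(-241589 + 458882\right) \left(31812 + h{\left(-626 \right)}\right) = \left(-241589 + 458882\right) \left(31812 + \left(348 - 626\right)\right) = 217293 \left(31812 - 278\right) = 217293 \cdot 31534 = 6852117462$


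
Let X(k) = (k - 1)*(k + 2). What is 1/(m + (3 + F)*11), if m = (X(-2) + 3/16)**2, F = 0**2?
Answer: 256/8457 ≈ 0.030271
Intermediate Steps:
X(k) = (-1 + k)*(2 + k)
F = 0
m = 9/256 (m = ((-2 - 2 + (-2)**2) + 3/16)**2 = ((-2 - 2 + 4) + 3*(1/16))**2 = (0 + 3/16)**2 = (3/16)**2 = 9/256 ≈ 0.035156)
1/(m + (3 + F)*11) = 1/(9/256 + (3 + 0)*11) = 1/(9/256 + 3*11) = 1/(9/256 + 33) = 1/(8457/256) = 256/8457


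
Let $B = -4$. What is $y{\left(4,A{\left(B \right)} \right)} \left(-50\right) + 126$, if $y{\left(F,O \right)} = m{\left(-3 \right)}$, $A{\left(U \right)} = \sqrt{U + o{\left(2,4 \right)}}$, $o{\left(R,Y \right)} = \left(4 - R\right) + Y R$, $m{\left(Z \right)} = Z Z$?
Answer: $-324$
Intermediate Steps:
$m{\left(Z \right)} = Z^{2}$
$o{\left(R,Y \right)} = 4 - R + R Y$ ($o{\left(R,Y \right)} = \left(4 - R\right) + R Y = 4 - R + R Y$)
$A{\left(U \right)} = \sqrt{10 + U}$ ($A{\left(U \right)} = \sqrt{U + \left(4 - 2 + 2 \cdot 4\right)} = \sqrt{U + \left(4 - 2 + 8\right)} = \sqrt{U + 10} = \sqrt{10 + U}$)
$y{\left(F,O \right)} = 9$ ($y{\left(F,O \right)} = \left(-3\right)^{2} = 9$)
$y{\left(4,A{\left(B \right)} \right)} \left(-50\right) + 126 = 9 \left(-50\right) + 126 = -450 + 126 = -324$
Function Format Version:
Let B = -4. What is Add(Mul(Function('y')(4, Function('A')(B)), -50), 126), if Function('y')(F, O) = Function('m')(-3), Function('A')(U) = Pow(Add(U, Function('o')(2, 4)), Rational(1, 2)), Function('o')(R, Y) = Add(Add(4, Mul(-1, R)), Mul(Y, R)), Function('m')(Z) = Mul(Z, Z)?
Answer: -324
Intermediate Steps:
Function('m')(Z) = Pow(Z, 2)
Function('o')(R, Y) = Add(4, Mul(-1, R), Mul(R, Y)) (Function('o')(R, Y) = Add(Add(4, Mul(-1, R)), Mul(R, Y)) = Add(4, Mul(-1, R), Mul(R, Y)))
Function('A')(U) = Pow(Add(10, U), Rational(1, 2)) (Function('A')(U) = Pow(Add(U, Add(4, Mul(-1, 2), Mul(2, 4))), Rational(1, 2)) = Pow(Add(U, Add(4, -2, 8)), Rational(1, 2)) = Pow(Add(U, 10), Rational(1, 2)) = Pow(Add(10, U), Rational(1, 2)))
Function('y')(F, O) = 9 (Function('y')(F, O) = Pow(-3, 2) = 9)
Add(Mul(Function('y')(4, Function('A')(B)), -50), 126) = Add(Mul(9, -50), 126) = Add(-450, 126) = -324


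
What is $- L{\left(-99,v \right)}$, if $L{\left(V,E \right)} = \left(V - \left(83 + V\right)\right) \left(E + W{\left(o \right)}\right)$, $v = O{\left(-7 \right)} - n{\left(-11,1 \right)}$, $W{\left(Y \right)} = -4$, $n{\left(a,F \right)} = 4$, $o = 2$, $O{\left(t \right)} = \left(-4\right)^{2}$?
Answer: $664$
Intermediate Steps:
$O{\left(t \right)} = 16$
$v = 12$ ($v = 16 - 4 = 12$)
$L{\left(V,E \right)} = 332 - 83 E$ ($L{\left(V,E \right)} = \left(V - \left(83 + V\right)\right) \left(E - 4\right) = - 83 \left(-4 + E\right) = 332 - 83 E$)
$- L{\left(-99,v \right)} = - (332 - 996) = \left(-1\right) \left(-664\right) = 664$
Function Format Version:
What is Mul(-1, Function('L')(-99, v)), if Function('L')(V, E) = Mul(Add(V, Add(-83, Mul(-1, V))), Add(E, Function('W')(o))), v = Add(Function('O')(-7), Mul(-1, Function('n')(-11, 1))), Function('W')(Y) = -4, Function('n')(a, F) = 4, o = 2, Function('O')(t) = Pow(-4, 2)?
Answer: 664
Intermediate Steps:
Function('O')(t) = 16
v = 12 (v = Add(16, Mul(-1, 4)) = Add(16, -4) = 12)
Function('L')(V, E) = Add(332, Mul(-83, E)) (Function('L')(V, E) = Mul(Add(V, Add(-83, Mul(-1, V))), Add(E, -4)) = Mul(-83, Add(-4, E)) = Add(332, Mul(-83, E)))
Mul(-1, Function('L')(-99, v)) = Mul(-1, Add(332, Mul(-83, 12))) = Mul(-1, Add(332, -996)) = Mul(-1, -664) = 664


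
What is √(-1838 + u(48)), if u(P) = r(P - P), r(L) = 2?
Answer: 6*I*√51 ≈ 42.849*I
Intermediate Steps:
u(P) = 2
√(-1838 + u(48)) = √(-1838 + 2) = √(-1836) = 6*I*√51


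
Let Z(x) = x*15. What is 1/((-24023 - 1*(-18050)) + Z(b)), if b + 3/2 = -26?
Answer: -2/12771 ≈ -0.00015660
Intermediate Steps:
b = -55/2 (b = -3/2 - 26 = -55/2 ≈ -27.500)
Z(x) = 15*x
1/((-24023 - 1*(-18050)) + Z(b)) = 1/((-24023 - 1*(-18050)) + 15*(-55/2)) = 1/((-24023 + 18050) - 825/2) = 1/(-5973 - 825/2) = 1/(-12771/2) = -2/12771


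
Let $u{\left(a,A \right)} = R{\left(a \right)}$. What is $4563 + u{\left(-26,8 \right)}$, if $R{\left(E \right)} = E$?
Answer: $4537$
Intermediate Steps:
$u{\left(a,A \right)} = a$
$4563 + u{\left(-26,8 \right)} = 4563 - 26 = 4537$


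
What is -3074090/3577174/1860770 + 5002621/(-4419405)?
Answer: -195876176839849459/173040452620256070 ≈ -1.1320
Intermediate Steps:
-3074090/3577174/1860770 + 5002621/(-4419405) = -3074090*1/3577174*(1/1860770) + 5002621*(-1/4419405) = -1537045/1788587*1/1860770 - 5002621/4419405 = -307409/665629806398 - 5002621/4419405 = -195876176839849459/173040452620256070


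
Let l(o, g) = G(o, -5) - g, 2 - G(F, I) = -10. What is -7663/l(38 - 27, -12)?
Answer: -7663/24 ≈ -319.29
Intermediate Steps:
G(F, I) = 12 (G(F, I) = 2 - 1*(-10) = 2 + 10 = 12)
l(o, g) = 12 - g
-7663/l(38 - 27, -12) = -7663/(12 - 1*(-12)) = -7663/(12 + 12) = -7663/24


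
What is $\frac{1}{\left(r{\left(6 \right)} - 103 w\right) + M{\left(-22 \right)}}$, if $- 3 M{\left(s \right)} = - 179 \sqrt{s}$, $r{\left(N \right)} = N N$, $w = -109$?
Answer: $\frac{101367}{1142401423} - \frac{537 i \sqrt{22}}{1142401423} \approx 8.8732 \cdot 10^{-5} - 2.2048 \cdot 10^{-6} i$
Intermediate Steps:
$r{\left(N \right)} = N^{2}$
$M{\left(s \right)} = \frac{179 \sqrt{s}}{3}$ ($M{\left(s \right)} = - \frac{\left(-179\right) \sqrt{s}}{3} = \frac{179 \sqrt{s}}{3}$)
$\frac{1}{\left(r{\left(6 \right)} - 103 w\right) + M{\left(-22 \right)}} = \frac{1}{\left(6^{2} - -11227\right) + \frac{179 \sqrt{-22}}{3}} = \frac{1}{\left(36 + 11227\right) + \frac{179 i \sqrt{22}}{3}} = \frac{1}{11263 + \frac{179 i \sqrt{22}}{3}}$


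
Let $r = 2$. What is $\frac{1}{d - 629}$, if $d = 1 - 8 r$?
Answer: $- \frac{1}{644} \approx -0.0015528$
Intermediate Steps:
$d = -15$ ($d = 1 - 16 = -15$)
$\frac{1}{d - 629} = \frac{1}{-15 - 629} = \frac{1}{-644} = - \frac{1}{644}$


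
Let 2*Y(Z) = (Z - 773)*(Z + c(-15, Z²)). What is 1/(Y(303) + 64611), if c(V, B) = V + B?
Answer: -1/21578184 ≈ -4.6343e-8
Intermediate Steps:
c(V, B) = B + V
Y(Z) = (-773 + Z)*(-15 + Z + Z²)/2 (Y(Z) = ((Z - 773)*(Z + (Z² - 15)))/2 = ((-773 + Z)*(Z + (-15 + Z²)))/2 = ((-773 + Z)*(-15 + Z + Z²))/2 = (-773 + Z)*(-15 + Z + Z²)/2)
1/(Y(303) + 64611) = 1/((11595/2 + (½)*303³ - 394*303 - 386*303²) + 64611) = 1/((11595/2 + (½)*27818127 - 119382 - 386*91809) + 64611) = 1/((11595/2 + 27818127/2 - 119382 - 35438274) + 64611) = 1/(-21642795 + 64611) = 1/(-21578184) = -1/21578184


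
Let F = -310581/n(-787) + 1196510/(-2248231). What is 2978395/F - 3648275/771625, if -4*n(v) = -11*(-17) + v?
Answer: -10367761694169847897/7185755844455005 ≈ -1442.8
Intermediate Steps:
n(v) = -187/4 - v/4 (n(v) = -(-11*(-17) + v)/4 = -(187 + v)/4 = -187/4 - v/4)
F = -232812436237/112411550 (F = -310581/(-187/4 - ¼*(-787)) + 1196510/(-2248231) = -310581/(-187/4 + 787/4) + 1196510*(-1/2248231) = -310581/150 - 1196510/2248231 = -310581*1/150 - 1196510/2248231 = -103527/50 - 1196510/2248231 = -232812436237/112411550 ≈ -2071.1)
2978395/F - 3648275/771625 = 2978395/(-232812436237/112411550) - 3648275/771625 = 2978395*(-112411550/232812436237) - 3648275*1/771625 = -334805998462250/232812436237 - 145931/30865 = -10367761694169847897/7185755844455005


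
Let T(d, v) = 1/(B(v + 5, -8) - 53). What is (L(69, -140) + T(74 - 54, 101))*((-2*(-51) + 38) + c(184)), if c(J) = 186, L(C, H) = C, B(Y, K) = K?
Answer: 1371808/61 ≈ 22489.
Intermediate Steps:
T(d, v) = -1/61 (T(d, v) = 1/(-8 - 53) = 1/(-61) = -1/61)
(L(69, -140) + T(74 - 54, 101))*((-2*(-51) + 38) + c(184)) = (69 - 1/61)*((-2*(-51) + 38) + 186) = 4208*((102 + 38) + 186)/61 = 4208*(140 + 186)/61 = (4208/61)*326 = 1371808/61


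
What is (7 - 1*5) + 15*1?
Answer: 17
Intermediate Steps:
(7 - 1*5) + 15*1 = (7 - 5) + 15 = 2 + 15 = 17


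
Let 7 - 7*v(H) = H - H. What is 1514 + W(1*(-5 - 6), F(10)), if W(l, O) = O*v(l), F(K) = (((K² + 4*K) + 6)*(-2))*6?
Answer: -238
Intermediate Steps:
v(H) = 1 (v(H) = 1 - (H - H)/7 = 1 - ⅐*0 = 1 + 0 = 1)
F(K) = -72 - 48*K - 12*K² (F(K) = ((6 + K² + 4*K)*(-2))*6 = (-12 - 8*K - 2*K²)*6 = -72 - 48*K - 12*K²)
W(l, O) = O (W(l, O) = O*1 = O)
1514 + W(1*(-5 - 6), F(10)) = 1514 + (-72 - 48*10 - 12*10²) = 1514 + (-72 - 480 - 12*100) = 1514 + (-72 - 480 - 1200) = 1514 - 1752 = -238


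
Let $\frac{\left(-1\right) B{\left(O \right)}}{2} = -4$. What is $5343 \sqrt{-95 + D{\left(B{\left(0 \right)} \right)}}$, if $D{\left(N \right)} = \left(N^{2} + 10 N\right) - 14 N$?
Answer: $16029 i \sqrt{7} \approx 42409.0 i$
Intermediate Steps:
$B{\left(O \right)} = 8$ ($B{\left(O \right)} = \left(-2\right) \left(-4\right) = 8$)
$D{\left(N \right)} = N^{2} - 4 N$
$5343 \sqrt{-95 + D{\left(B{\left(0 \right)} \right)}} = 5343 \sqrt{-95 + 8 \left(-4 + 8\right)} = 5343 \sqrt{-95 + 8 \cdot 4} = 5343 \sqrt{-95 + 32} = 5343 \sqrt{-63} = 5343 \cdot 3 i \sqrt{7} = 16029 i \sqrt{7}$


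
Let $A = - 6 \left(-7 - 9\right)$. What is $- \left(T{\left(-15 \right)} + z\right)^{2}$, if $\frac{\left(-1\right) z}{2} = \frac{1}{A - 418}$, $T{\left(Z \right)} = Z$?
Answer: $- \frac{5827396}{25921} \approx -224.81$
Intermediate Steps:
$A = 96$ ($A = \left(-6\right) \left(-16\right) = 96$)
$z = \frac{1}{161}$ ($z = - \frac{2}{96 - 418} = - \frac{2}{-322} = \left(-2\right) \left(- \frac{1}{322}\right) = \frac{1}{161} \approx 0.0062112$)
$- \left(T{\left(-15 \right)} + z\right)^{2} = - \left(-15 + \frac{1}{161}\right)^{2} = - \left(- \frac{2414}{161}\right)^{2} = \left(-1\right) \frac{5827396}{25921} = - \frac{5827396}{25921}$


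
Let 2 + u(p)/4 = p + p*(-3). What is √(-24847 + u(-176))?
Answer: I*√23447 ≈ 153.12*I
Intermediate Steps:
u(p) = -8 - 8*p (u(p) = -8 + 4*(p + p*(-3)) = -8 + 4*(p - 3*p) = -8 + 4*(-2*p) = -8 - 8*p)
√(-24847 + u(-176)) = √(-24847 + (-8 - 8*(-176))) = √(-24847 + (-8 + 1408)) = √(-24847 + 1400) = √(-23447) = I*√23447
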